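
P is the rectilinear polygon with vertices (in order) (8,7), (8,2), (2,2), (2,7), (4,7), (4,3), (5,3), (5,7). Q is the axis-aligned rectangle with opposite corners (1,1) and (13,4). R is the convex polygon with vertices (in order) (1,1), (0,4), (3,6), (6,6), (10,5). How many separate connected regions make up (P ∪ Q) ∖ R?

3

(P ∪ Q) ∖ R splits into 3 disjoint pieces (area 25.8889, area 2.3333, area 3.5).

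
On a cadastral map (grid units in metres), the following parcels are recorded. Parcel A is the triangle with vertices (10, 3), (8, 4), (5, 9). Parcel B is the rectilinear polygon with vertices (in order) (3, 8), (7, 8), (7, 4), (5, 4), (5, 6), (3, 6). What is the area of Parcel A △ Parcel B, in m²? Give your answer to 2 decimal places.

13.87

|Parcel A| = 3.5, |Parcel B| = 12, |Parcel A∩Parcel B| = 0.8167.
|Parcel A △ Parcel B| = |Parcel A| + |Parcel B| − 2·|Parcel A∩Parcel B| = 3.5 + 12 − 1.6333 = 13.87.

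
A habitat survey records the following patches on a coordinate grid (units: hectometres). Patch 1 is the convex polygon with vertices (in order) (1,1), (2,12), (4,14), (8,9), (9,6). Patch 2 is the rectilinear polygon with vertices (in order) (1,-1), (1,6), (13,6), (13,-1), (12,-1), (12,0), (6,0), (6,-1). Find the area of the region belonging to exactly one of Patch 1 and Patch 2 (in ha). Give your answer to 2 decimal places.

|Patch 1| = 58, |Patch 2| = 78, |Patch 1∩Patch 2| = 18.8636.
|Patch 1 △ Patch 2| = |Patch 1| + |Patch 2| − 2·|Patch 1∩Patch 2| = 58 + 78 − 37.7273 = 98.27.

98.27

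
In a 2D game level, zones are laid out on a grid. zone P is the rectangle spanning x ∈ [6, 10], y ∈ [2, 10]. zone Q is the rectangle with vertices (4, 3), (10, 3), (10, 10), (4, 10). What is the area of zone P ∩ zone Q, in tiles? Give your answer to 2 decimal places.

28.00

|zone P∩zone Q|: x∈[6,10], y∈[3,10] → 4·7 = 28.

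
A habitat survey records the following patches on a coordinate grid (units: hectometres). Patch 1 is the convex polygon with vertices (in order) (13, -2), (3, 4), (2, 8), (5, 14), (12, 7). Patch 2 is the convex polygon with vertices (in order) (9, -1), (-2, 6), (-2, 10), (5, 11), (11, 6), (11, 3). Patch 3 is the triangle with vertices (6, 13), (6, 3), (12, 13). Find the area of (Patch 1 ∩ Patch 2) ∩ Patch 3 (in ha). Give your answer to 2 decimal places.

10.27

The region (Patch 1 ∩ Patch 2) ∩ Patch 3 is the polygon with vertices (8.867,7.778), (6,3), (6,10.167).
By the shoelace formula its area is 10.27.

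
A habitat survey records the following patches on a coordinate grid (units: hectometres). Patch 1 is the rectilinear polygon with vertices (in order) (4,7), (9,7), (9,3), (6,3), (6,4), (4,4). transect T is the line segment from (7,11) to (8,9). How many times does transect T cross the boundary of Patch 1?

The segment lies entirely outside Patch 1 and never meets its boundary.

0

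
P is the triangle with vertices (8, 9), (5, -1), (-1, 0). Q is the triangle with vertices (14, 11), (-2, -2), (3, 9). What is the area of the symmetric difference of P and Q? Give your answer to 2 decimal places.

|P| = 31.5, |Q| = 55.5, |P∩Q| = 15.9217.
|P △ Q| = |P| + |Q| − 2·|P∩Q| = 31.5 + 55.5 − 31.8434 = 55.16.

55.16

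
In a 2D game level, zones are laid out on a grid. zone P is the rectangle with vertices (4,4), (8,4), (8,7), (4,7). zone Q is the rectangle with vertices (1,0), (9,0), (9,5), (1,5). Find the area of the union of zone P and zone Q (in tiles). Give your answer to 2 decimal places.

48.00

By inclusion–exclusion:
Individual areas: |zone P| = 12, |zone Q| = 40.
|zone P∩zone Q|: x∈[4,8], y∈[4,5] → 4·1 = 4.
|zone P ∪ zone Q| = 52 − 4 = 48.00.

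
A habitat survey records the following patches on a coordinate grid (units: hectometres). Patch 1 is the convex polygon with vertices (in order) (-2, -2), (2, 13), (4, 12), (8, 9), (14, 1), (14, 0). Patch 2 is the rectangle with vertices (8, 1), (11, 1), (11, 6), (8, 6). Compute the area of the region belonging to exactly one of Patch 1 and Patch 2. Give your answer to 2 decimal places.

120.75

|Patch 1| = 135, |Patch 2| = 15, |Patch 1∩Patch 2| = 14.625.
|Patch 1 △ Patch 2| = |Patch 1| + |Patch 2| − 2·|Patch 1∩Patch 2| = 135 + 15 − 29.25 = 120.75.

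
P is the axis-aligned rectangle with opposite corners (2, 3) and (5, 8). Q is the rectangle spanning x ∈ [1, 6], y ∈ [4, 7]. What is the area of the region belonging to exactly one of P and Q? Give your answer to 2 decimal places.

12.00

|P∩Q|: x∈[2,5], y∈[4,7] → 3·3 = 9.
|P △ Q| = |P| + |Q| − 2·|P∩Q| = 15 + 15 − 18 = 12.00.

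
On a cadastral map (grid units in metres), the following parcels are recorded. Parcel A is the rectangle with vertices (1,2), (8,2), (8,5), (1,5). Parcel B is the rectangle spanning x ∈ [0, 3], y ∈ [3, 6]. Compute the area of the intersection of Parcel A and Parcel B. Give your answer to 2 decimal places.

|Parcel A∩Parcel B|: x∈[1,3], y∈[3,5] → 2·2 = 4.

4.00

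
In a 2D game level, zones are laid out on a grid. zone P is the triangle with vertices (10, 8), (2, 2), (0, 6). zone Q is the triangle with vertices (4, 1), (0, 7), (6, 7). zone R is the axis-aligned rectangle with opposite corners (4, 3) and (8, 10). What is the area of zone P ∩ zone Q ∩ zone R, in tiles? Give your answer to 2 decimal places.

The intersection is the polygon with vertices (5,7), (6,7), (5.111,4.333), (4,3.5), (4,6.8).
By the shoelace formula its area is 4.51.

4.51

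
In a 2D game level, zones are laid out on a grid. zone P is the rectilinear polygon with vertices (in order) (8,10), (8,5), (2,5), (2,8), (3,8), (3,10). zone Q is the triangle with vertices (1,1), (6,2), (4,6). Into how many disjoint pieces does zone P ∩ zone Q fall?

zone P ∩ zone Q is a single connected region.

1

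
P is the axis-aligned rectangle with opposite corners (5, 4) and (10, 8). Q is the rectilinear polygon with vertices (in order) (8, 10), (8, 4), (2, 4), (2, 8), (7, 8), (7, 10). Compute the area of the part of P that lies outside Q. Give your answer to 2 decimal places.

8.00

|P| = 20, |P∩Q| = 12.
|P ∖ Q| = |P| − |P∩Q| = 20 − 12 = 8.00.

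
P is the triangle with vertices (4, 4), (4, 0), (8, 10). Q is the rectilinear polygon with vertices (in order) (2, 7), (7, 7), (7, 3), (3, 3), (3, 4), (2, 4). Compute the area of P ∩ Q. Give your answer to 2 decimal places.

5.00

The intersection is the polygon with vertices (4,4), (6,7), (6.8,7), (5.2,3), (4,3).
By the shoelace formula its area is 5.00.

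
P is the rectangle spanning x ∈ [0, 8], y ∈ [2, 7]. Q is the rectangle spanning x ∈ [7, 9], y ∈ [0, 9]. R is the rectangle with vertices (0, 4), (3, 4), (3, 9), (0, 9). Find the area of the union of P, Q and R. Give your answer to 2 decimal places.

By inclusion–exclusion:
Individual areas: |P| = 40, |Q| = 18, |R| = 15.
|P∩Q|: x∈[7,8], y∈[2,7] → 1·5 = 5.
|P∩R|: x∈[0,3], y∈[4,7] → 3·3 = 9.
|Q∩R| = 0 (no overlap).
|P∩Q∩R| = 0.
|P ∪ Q ∪ R| = 73 − 14 + 0 = 59.00.

59.00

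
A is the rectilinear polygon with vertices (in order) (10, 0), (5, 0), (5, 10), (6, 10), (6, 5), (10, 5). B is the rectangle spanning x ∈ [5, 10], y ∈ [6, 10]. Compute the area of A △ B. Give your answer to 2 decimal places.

42.00

|A| = 30, |B| = 20, |A∩B| = 4.
|A △ B| = |A| + |B| − 2·|A∩B| = 30 + 20 − 8 = 42.00.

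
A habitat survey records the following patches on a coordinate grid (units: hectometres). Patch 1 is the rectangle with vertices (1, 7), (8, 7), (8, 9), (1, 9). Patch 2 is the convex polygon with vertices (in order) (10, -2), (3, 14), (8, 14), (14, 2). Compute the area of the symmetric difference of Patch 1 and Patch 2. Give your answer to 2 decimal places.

|Patch 1| = 14, |Patch 2| = 76, |Patch 1∩Patch 2| = 4.75.
|Patch 1 △ Patch 2| = |Patch 1| + |Patch 2| − 2·|Patch 1∩Patch 2| = 14 + 76 − 9.5 = 80.50.

80.50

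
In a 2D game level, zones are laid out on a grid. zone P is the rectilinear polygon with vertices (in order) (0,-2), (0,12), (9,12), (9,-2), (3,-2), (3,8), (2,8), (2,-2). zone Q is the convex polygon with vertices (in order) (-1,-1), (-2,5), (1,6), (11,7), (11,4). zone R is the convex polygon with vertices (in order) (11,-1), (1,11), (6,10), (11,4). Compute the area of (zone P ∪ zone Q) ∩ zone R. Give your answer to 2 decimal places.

30.73

The region (zone P ∪ zone Q) ∩ zone R is the polygon with vertices (9,3.167), (9,1.4), (1,11), (6,10), (11,4).
By the shoelace formula its area is 30.73.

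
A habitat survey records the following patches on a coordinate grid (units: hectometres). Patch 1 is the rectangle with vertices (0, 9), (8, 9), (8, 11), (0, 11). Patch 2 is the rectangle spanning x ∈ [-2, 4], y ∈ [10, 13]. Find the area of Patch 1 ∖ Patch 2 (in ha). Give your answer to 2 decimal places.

12.00

|Patch 1∩Patch 2|: x∈[0,4], y∈[10,11] → 4·1 = 4.
|Patch 1| = 16.
|Patch 1 ∖ Patch 2| = |Patch 1| − |Patch 1∩Patch 2| = 16 − 4 = 12.00.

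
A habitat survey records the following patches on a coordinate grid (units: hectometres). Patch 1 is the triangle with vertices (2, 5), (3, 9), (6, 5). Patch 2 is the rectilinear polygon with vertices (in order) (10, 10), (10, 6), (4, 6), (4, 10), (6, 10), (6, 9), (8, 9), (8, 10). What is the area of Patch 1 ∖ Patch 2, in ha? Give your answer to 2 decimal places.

|Patch 1| = 8, |Patch 1∩Patch 2| = 1.0417.
|Patch 1 ∖ Patch 2| = |Patch 1| − |Patch 1∩Patch 2| = 8 − 1.0417 = 6.96.

6.96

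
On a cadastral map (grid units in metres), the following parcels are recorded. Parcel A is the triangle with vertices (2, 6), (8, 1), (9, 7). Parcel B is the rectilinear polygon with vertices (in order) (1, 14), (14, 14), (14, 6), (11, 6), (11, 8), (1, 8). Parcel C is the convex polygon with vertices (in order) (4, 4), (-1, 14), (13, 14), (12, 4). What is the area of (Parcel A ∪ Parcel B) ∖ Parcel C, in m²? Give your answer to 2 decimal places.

19.13

|Parcel A ∪ Parcel B| = 104.5.
|(Parcel A ∪ Parcel B) ∩ Parcel C| = 85.369.
|(Parcel A ∪ Parcel B) ∖ Parcel C| = 104.5 − 85.369 = 19.13.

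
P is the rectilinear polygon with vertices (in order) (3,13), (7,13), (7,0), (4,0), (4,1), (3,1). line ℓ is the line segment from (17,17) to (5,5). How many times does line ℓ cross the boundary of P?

The segment meets the boundary at (7,7).

1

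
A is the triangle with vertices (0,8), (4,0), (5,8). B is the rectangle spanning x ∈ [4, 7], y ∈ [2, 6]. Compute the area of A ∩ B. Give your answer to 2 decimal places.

The intersection is the polygon with vertices (4.25,2), (4,2), (4,6), (4.75,6).
By the shoelace formula its area is 2.00.

2.00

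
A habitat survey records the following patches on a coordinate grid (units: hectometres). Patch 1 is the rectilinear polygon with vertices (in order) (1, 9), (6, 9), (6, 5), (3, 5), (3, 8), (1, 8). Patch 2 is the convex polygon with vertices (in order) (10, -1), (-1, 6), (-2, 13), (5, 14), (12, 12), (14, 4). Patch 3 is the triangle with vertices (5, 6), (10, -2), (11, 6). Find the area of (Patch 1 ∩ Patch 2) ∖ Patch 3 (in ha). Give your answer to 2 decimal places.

|Patch 1 ∩ Patch 2| = 14.
|(Patch 1 ∩ Patch 2) ∩ Patch 3| = 0.6875.
|(Patch 1 ∩ Patch 2) ∖ Patch 3| = 14 − 0.6875 = 13.31.

13.31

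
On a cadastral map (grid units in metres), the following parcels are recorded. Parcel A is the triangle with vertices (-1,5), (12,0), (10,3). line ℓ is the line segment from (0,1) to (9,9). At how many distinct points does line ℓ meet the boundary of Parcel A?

The segment meets the boundary at (3.566,4.17), (2.839,3.523).

2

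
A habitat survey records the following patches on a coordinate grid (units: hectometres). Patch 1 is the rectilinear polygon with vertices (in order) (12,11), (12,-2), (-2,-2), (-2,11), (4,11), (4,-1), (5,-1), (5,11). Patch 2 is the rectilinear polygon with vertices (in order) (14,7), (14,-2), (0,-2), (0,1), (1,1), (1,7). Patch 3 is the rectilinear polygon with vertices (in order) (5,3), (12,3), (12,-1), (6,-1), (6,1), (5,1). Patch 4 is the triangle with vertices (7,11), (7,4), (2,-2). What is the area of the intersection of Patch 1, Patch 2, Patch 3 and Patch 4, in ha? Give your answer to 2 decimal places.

The intersection is the polygon with vertices (6.167,3), (5,1.6), (5,3).
By the shoelace formula its area is 0.82.

0.82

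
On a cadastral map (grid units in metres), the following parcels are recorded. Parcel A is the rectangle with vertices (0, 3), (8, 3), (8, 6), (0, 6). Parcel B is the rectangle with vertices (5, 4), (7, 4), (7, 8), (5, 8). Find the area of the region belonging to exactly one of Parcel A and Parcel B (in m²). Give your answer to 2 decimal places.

24.00

|Parcel A∩Parcel B|: x∈[5,7], y∈[4,6] → 2·2 = 4.
|Parcel A △ Parcel B| = |Parcel A| + |Parcel B| − 2·|Parcel A∩Parcel B| = 24 + 8 − 8 = 24.00.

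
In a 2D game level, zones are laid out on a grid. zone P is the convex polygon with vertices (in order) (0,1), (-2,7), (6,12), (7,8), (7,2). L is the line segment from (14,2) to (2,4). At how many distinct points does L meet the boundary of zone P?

1

The segment meets the boundary at (7,3.167).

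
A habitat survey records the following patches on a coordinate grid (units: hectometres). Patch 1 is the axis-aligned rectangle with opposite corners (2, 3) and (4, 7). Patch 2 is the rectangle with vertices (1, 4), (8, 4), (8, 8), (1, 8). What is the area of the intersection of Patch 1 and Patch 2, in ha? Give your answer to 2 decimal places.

|Patch 1∩Patch 2|: x∈[2,4], y∈[4,7] → 2·3 = 6.

6.00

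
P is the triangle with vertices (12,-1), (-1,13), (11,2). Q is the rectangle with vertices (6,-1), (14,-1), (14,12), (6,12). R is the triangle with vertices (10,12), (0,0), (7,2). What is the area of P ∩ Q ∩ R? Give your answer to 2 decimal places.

2.14

The intersection is the polygon with vertices (6,6.583), (7.863,4.876), (7.541,3.802), (6,5.462).
By the shoelace formula its area is 2.14.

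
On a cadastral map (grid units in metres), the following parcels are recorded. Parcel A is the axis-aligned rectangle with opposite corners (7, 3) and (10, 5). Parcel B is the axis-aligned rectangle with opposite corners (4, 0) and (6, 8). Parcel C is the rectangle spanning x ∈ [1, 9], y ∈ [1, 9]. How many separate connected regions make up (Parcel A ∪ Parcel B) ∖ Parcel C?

(Parcel A ∪ Parcel B) ∖ Parcel C splits into 2 disjoint pieces (area 2, area 2).

2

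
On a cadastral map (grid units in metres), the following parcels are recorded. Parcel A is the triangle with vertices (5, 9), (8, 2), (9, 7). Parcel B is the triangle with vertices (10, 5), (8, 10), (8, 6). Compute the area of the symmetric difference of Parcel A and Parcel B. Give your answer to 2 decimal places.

12.41

|Parcel A| = 11, |Parcel B| = 4, |Parcel A∩Parcel B| = 1.2955.
|Parcel A △ Parcel B| = |Parcel A| + |Parcel B| − 2·|Parcel A∩Parcel B| = 11 + 4 − 2.5909 = 12.41.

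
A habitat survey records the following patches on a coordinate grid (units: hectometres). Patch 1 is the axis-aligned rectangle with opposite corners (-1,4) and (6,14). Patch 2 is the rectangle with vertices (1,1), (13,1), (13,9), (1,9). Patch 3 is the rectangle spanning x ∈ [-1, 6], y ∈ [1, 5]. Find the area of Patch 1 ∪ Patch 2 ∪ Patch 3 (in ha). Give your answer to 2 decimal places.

147.00

By inclusion–exclusion:
Individual areas: |Patch 1| = 70, |Patch 2| = 96, |Patch 3| = 28.
|Patch 1∩Patch 2|: x∈[1,6], y∈[4,9] → 5·5 = 25.
|Patch 1∩Patch 3|: x∈[-1,6], y∈[4,5] → 7·1 = 7.
|Patch 2∩Patch 3|: x∈[1,6], y∈[1,5] → 5·4 = 20.
|Patch 1∩Patch 2∩Patch 3| = 5.
|Patch 1 ∪ Patch 2 ∪ Patch 3| = 194 − 52 + 5 = 147.00.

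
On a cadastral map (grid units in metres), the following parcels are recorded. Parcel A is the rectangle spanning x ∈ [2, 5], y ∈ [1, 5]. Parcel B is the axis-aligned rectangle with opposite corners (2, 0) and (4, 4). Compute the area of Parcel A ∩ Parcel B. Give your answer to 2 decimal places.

6.00

|Parcel A∩Parcel B|: x∈[2,4], y∈[1,4] → 2·3 = 6.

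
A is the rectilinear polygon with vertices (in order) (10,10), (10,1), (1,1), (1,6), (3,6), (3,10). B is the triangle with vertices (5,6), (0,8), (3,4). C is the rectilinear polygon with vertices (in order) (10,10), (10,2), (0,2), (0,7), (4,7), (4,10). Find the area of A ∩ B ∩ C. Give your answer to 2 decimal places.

The intersection is the polygon with vertices (3,6.8), (5,6), (3,4), (1.5,6), (3,6).
By the shoelace formula its area is 4.30.

4.30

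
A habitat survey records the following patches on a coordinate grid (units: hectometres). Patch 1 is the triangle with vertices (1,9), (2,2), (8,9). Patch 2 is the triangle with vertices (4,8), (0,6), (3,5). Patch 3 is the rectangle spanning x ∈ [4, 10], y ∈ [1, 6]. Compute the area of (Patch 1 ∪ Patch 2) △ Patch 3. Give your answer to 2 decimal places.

|Patch 1 ∪ Patch 2| = 25.3333.
|(Patch 1 ∪ Patch 2) ∩ Patch 3| = 1.1905.
|(Patch 1 ∪ Patch 2) △ Patch 3| = 25.3333 + 30 − 2.381 = 52.95.

52.95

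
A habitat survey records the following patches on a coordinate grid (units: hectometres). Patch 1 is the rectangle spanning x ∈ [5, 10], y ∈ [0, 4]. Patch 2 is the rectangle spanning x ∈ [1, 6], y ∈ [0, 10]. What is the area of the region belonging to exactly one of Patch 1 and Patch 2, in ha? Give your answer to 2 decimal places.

62.00

|Patch 1∩Patch 2|: x∈[5,6], y∈[0,4] → 1·4 = 4.
|Patch 1 △ Patch 2| = |Patch 1| + |Patch 2| − 2·|Patch 1∩Patch 2| = 20 + 50 − 8 = 62.00.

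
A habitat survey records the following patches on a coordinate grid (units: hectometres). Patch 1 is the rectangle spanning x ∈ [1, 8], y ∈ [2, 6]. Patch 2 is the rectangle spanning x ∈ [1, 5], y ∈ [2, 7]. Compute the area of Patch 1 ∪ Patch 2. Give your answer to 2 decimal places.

32.00

By inclusion–exclusion:
Individual areas: |Patch 1| = 28, |Patch 2| = 20.
|Patch 1∩Patch 2|: x∈[1,5], y∈[2,6] → 4·4 = 16.
|Patch 1 ∪ Patch 2| = 48 − 16 = 32.00.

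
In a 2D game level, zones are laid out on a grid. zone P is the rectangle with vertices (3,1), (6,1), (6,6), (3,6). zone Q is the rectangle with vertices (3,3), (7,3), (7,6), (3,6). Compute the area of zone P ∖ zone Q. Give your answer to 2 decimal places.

6.00

|zone P∩zone Q|: x∈[3,6], y∈[3,6] → 3·3 = 9.
|zone P| = 15.
|zone P ∖ zone Q| = |zone P| − |zone P∩zone Q| = 15 − 9 = 6.00.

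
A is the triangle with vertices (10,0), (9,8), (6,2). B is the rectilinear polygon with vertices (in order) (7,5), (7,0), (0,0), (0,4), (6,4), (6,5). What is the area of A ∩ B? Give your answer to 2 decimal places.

1.25

The intersection is the polygon with vertices (6,2), (7,4), (7,1.5).
By the shoelace formula its area is 1.25.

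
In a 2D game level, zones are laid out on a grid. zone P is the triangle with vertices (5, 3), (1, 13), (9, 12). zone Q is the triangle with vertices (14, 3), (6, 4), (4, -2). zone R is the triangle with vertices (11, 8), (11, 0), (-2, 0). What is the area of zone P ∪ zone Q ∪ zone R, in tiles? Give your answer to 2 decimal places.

95.35

By inclusion–exclusion:
Individual areas: |zone P| = 38, |zone Q| = 25, |zone R| = 52.
|zone P∩zone Q| = 0.
|zone P∩zone R| = 0.7975.
|zone Q∩zone R| = 18.8542.
|zone P∩zone Q∩zone R| = 0.
|zone P ∪ zone Q ∪ zone R| = 115 − 19.6517 + 0 = 95.35.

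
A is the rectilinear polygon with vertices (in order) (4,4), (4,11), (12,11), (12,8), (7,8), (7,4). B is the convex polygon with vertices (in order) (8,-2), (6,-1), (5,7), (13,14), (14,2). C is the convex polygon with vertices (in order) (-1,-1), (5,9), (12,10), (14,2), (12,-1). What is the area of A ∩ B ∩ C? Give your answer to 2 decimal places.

15.21

The intersection is the polygon with vertices (12,8), (7,8), (7,4), (5.375,4), (5,7), (7.732,9.39), (12,10).
By the shoelace formula its area is 15.21.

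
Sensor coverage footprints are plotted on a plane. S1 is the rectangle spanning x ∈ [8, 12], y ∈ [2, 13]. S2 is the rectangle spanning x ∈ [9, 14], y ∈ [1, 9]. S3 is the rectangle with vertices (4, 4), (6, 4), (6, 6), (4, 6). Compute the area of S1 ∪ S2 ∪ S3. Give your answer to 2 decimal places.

By inclusion–exclusion:
Individual areas: |S1| = 44, |S2| = 40, |S3| = 4.
|S1∩S2|: x∈[9,12], y∈[2,9] → 3·7 = 21.
|S1∩S3| = 0 (no overlap).
|S2∩S3| = 0 (no overlap).
|S1∩S2∩S3| = 0.
|S1 ∪ S2 ∪ S3| = 88 − 21 + 0 = 67.00.

67.00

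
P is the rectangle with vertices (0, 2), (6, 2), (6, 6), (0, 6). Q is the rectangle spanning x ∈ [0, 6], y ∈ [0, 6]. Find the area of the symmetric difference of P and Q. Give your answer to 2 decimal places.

12.00

|P∩Q|: x∈[0,6], y∈[2,6] → 6·4 = 24.
|P △ Q| = |P| + |Q| − 2·|P∩Q| = 24 + 36 − 48 = 12.00.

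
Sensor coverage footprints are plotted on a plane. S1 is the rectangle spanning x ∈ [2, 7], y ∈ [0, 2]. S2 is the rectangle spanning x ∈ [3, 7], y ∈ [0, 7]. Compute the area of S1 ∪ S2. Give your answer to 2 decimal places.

30.00

By inclusion–exclusion:
Individual areas: |S1| = 10, |S2| = 28.
|S1∩S2|: x∈[3,7], y∈[0,2] → 4·2 = 8.
|S1 ∪ S2| = 38 − 8 = 30.00.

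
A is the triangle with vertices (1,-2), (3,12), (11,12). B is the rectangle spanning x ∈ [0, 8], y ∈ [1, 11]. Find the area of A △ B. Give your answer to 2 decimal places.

|A| = 56, |B| = 80, |A∩B| = 42.0571.
|A △ B| = |A| + |B| − 2·|A∩B| = 56 + 80 − 84.1143 = 51.89.

51.89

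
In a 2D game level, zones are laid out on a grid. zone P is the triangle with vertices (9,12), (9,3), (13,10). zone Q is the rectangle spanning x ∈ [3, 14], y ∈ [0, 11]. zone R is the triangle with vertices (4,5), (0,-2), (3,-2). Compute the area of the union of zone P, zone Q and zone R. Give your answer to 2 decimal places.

By inclusion–exclusion:
Individual areas: |zone P| = 18, |zone Q| = 121, |zone R| = 10.5.
|zone P∩zone Q| = 17.
|zone P∩zone R| = 0.
|zone Q∩zone R| = 2.3393.
|zone P∩zone Q∩zone R| = 0.
|zone P ∪ zone Q ∪ zone R| = 149.5 − 19.3393 + 0 = 130.16.

130.16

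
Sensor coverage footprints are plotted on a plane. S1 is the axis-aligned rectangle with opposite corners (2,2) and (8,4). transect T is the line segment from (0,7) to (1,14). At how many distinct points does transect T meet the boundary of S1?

The segment lies entirely outside S1 and never meets its boundary.

0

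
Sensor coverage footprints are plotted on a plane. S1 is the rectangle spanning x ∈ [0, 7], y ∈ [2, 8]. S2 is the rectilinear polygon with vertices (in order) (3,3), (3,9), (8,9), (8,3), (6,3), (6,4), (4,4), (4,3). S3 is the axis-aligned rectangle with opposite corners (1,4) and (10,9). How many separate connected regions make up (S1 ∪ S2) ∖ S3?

(S1 ∪ S2) ∖ S3 is a single connected region.

1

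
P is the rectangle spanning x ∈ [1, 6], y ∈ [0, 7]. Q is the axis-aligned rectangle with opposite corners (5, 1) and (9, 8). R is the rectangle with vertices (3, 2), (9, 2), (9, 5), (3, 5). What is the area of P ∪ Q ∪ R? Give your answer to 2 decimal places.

By inclusion–exclusion:
Individual areas: |P| = 35, |Q| = 28, |R| = 18.
|P∩Q|: x∈[5,6], y∈[1,7] → 1·6 = 6.
|P∩R|: x∈[3,6], y∈[2,5] → 3·3 = 9.
|Q∩R|: x∈[5,9], y∈[2,5] → 4·3 = 12.
|P∩Q∩R| = 3.
|P ∪ Q ∪ R| = 81 − 27 + 3 = 57.00.

57.00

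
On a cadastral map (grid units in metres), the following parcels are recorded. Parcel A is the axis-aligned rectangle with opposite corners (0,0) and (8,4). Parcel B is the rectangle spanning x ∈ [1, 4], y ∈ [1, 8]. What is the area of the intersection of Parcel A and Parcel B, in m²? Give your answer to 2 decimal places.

|Parcel A∩Parcel B|: x∈[1,4], y∈[1,4] → 3·3 = 9.

9.00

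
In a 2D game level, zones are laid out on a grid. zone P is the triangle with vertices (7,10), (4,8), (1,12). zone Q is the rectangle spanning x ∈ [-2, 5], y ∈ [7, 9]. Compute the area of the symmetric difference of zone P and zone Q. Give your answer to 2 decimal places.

|zone P| = 9, |zone Q| = 14, |zone P∩zone Q| = 1.0417.
|zone P △ zone Q| = |zone P| + |zone Q| − 2·|zone P∩zone Q| = 9 + 14 − 2.0833 = 20.92.

20.92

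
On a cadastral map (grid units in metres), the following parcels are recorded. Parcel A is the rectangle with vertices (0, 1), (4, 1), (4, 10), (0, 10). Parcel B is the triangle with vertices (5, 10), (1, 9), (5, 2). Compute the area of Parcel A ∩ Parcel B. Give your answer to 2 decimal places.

9.00

The intersection is the polygon with vertices (4,3.75), (1,9), (4,9.75).
By the shoelace formula its area is 9.00.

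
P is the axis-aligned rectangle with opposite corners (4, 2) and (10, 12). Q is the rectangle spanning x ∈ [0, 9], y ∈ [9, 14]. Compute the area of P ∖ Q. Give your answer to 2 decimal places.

45.00

|P∩Q|: x∈[4,9], y∈[9,12] → 5·3 = 15.
|P| = 60.
|P ∖ Q| = |P| − |P∩Q| = 60 − 15 = 45.00.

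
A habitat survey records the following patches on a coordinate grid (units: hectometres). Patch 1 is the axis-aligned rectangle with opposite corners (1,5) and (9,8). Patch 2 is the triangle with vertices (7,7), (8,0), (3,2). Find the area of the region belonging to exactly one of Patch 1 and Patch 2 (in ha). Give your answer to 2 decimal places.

|Patch 1| = 24, |Patch 2| = 16.5, |Patch 1∩Patch 2| = 1.8857.
|Patch 1 △ Patch 2| = |Patch 1| + |Patch 2| − 2·|Patch 1∩Patch 2| = 24 + 16.5 − 3.7714 = 36.73.

36.73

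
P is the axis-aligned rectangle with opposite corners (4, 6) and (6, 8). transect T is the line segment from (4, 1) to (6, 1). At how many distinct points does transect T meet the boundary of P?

The segment lies entirely outside P and never meets its boundary.

0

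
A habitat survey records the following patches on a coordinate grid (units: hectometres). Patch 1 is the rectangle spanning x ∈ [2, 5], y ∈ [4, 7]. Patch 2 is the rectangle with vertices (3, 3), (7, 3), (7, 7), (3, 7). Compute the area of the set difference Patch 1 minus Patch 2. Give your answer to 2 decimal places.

3.00

|Patch 1∩Patch 2|: x∈[3,5], y∈[4,7] → 2·3 = 6.
|Patch 1| = 9.
|Patch 1 ∖ Patch 2| = |Patch 1| − |Patch 1∩Patch 2| = 9 − 6 = 3.00.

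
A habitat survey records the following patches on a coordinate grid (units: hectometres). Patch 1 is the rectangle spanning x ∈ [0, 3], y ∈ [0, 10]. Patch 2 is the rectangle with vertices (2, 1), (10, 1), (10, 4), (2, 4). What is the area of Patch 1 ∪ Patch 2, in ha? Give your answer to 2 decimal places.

By inclusion–exclusion:
Individual areas: |Patch 1| = 30, |Patch 2| = 24.
|Patch 1∩Patch 2|: x∈[2,3], y∈[1,4] → 1·3 = 3.
|Patch 1 ∪ Patch 2| = 54 − 3 = 51.00.

51.00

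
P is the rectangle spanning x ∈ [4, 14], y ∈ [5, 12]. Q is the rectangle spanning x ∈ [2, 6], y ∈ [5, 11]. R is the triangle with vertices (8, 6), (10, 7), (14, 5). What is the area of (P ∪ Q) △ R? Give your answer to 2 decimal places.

78.00

|P ∪ Q| = 82.
|(P ∪ Q) ∩ R| = 4.
|(P ∪ Q) △ R| = 82 + 4 − 8 = 78.00.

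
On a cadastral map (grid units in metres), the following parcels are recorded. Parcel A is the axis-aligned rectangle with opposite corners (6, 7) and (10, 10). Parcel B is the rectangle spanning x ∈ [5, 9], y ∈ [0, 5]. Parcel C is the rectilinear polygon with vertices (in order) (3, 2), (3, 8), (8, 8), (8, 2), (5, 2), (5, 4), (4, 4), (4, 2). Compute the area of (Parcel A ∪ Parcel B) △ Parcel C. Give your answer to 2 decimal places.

38.00

|Parcel A ∪ Parcel B| = 32.
|(Parcel A ∪ Parcel B) ∩ Parcel C| = 11.
|(Parcel A ∪ Parcel B) △ Parcel C| = 32 + 28 − 22 = 38.00.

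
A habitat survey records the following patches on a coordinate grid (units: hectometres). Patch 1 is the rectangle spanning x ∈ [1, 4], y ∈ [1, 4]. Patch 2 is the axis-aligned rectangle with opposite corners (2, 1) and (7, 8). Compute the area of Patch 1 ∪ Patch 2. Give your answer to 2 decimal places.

38.00

By inclusion–exclusion:
Individual areas: |Patch 1| = 9, |Patch 2| = 35.
|Patch 1∩Patch 2|: x∈[2,4], y∈[1,4] → 2·3 = 6.
|Patch 1 ∪ Patch 2| = 44 − 6 = 38.00.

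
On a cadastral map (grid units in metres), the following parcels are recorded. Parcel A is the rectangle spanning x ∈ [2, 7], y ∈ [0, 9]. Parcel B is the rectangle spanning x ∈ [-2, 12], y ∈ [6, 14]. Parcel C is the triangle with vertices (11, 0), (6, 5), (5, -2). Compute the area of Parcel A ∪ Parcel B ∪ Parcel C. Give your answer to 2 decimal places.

By inclusion–exclusion:
Individual areas: |Parcel A| = 45, |Parcel B| = 112, |Parcel C| = 20.
|Parcel A∩Parcel B|: x∈[2,7], y∈[6,9] → 5·3 = 15.
|Parcel A∩Parcel C| = 6.2857.
|Parcel B∩Parcel C| = 0.
|Parcel A∩Parcel B∩Parcel C| = 0.
|Parcel A ∪ Parcel B ∪ Parcel C| = 177 − 21.2857 + 0 = 155.71.

155.71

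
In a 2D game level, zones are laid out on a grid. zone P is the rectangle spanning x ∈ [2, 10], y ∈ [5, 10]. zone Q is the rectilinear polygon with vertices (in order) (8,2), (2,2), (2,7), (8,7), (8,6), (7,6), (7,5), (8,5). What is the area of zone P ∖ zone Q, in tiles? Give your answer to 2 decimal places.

|zone P| = 40, |zone P∩zone Q| = 11.
|zone P ∖ zone Q| = |zone P| − |zone P∩zone Q| = 40 − 11 = 29.00.

29.00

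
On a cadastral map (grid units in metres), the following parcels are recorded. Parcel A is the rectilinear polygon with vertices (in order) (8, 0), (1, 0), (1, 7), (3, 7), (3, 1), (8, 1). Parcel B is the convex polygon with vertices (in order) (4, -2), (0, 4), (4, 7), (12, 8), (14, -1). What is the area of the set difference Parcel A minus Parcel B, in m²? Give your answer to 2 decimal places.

|Parcel A| = 19, |Parcel A∩Parcel B| = 13.9167.
|Parcel A ∖ Parcel B| = |Parcel A| − |Parcel A∩Parcel B| = 19 − 13.9167 = 5.08.

5.08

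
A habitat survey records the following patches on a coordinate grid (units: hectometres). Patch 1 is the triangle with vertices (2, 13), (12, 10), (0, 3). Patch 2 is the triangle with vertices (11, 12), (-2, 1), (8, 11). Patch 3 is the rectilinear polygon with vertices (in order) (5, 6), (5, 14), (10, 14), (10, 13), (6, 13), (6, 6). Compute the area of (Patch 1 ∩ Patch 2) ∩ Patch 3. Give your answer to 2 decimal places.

The region (Patch 1 ∩ Patch 2) ∩ Patch 3 is the polygon with vertices (5,6.923), (5,8), (6,9), (6,7.769).
By the shoelace formula its area is 1.15.

1.15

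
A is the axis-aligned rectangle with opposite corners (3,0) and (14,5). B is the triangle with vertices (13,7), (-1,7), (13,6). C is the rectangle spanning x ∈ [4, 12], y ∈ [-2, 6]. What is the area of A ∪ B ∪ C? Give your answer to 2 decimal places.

By inclusion–exclusion:
Individual areas: |A| = 55, |B| = 7, |C| = 64.
|A∩B| = 0.
|A∩C|: x∈[4,12], y∈[0,5] → 8·5 = 40.
|B∩C| = 0.
|A∩B∩C| = 0.
|A ∪ B ∪ C| = 126 − 40 + 0 = 86.00.

86.00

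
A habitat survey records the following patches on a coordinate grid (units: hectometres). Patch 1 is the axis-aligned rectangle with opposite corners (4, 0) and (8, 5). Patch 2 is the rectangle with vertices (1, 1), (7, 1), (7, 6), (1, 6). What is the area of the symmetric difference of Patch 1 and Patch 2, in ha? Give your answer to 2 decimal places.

|Patch 1∩Patch 2|: x∈[4,7], y∈[1,5] → 3·4 = 12.
|Patch 1 △ Patch 2| = |Patch 1| + |Patch 2| − 2·|Patch 1∩Patch 2| = 20 + 30 − 24 = 26.00.

26.00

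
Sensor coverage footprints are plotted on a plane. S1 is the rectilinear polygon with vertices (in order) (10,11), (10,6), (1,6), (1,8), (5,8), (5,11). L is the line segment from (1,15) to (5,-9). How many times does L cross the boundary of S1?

2

The segment meets the boundary at (2.5,6), (2.167,8).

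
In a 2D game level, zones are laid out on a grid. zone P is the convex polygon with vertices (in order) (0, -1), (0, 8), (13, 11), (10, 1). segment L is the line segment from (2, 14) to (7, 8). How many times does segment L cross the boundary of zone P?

1

The segment meets the boundary at (5.871,9.355).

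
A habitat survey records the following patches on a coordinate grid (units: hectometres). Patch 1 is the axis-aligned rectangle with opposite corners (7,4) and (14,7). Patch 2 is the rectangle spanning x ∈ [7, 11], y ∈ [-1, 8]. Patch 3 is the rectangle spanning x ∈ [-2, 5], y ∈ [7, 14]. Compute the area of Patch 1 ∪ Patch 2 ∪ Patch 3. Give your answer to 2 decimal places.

By inclusion–exclusion:
Individual areas: |Patch 1| = 21, |Patch 2| = 36, |Patch 3| = 49.
|Patch 1∩Patch 2|: x∈[7,11], y∈[4,7] → 4·3 = 12.
|Patch 1∩Patch 3| = 0 (no overlap).
|Patch 2∩Patch 3| = 0 (no overlap).
|Patch 1∩Patch 2∩Patch 3| = 0.
|Patch 1 ∪ Patch 2 ∪ Patch 3| = 106 − 12 + 0 = 94.00.

94.00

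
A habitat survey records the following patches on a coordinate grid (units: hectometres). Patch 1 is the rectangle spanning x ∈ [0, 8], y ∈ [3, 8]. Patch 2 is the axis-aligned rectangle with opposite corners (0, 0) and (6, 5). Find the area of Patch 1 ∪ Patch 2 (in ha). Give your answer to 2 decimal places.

By inclusion–exclusion:
Individual areas: |Patch 1| = 40, |Patch 2| = 30.
|Patch 1∩Patch 2|: x∈[0,6], y∈[3,5] → 6·2 = 12.
|Patch 1 ∪ Patch 2| = 70 − 12 = 58.00.

58.00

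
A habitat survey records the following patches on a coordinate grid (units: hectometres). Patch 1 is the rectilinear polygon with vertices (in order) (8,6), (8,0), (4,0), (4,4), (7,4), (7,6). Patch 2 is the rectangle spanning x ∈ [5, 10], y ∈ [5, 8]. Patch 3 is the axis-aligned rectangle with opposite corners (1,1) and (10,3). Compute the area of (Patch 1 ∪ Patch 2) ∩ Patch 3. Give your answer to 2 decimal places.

The region (Patch 1 ∪ Patch 2) ∩ Patch 3 is the polygon with vertices (4,3), (8,3), (8,1), (4,1).
By the shoelace formula its area is 8.00.

8.00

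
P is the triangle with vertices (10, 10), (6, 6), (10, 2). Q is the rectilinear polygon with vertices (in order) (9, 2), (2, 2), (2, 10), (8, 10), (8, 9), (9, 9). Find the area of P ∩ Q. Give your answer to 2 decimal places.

The intersection is the polygon with vertices (6,6), (9,9), (9,3).
By the shoelace formula its area is 9.00.

9.00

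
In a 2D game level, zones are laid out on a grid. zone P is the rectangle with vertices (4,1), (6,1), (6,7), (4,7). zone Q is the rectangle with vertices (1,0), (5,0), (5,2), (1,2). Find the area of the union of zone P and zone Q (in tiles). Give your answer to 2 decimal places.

19.00

By inclusion–exclusion:
Individual areas: |zone P| = 12, |zone Q| = 8.
|zone P∩zone Q|: x∈[4,5], y∈[1,2] → 1·1 = 1.
|zone P ∪ zone Q| = 20 − 1 = 19.00.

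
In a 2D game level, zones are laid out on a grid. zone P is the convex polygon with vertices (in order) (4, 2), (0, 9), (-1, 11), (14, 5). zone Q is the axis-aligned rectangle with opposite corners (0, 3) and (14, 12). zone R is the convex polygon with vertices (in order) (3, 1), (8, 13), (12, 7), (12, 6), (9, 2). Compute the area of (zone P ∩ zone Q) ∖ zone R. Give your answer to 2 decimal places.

|zone P ∩ zone Q| = 50.2476.
|(zone P ∩ zone Q) ∩ zone R| = 25.1395.
|(zone P ∩ zone Q) ∖ zone R| = 50.2476 − 25.1395 = 25.11.

25.11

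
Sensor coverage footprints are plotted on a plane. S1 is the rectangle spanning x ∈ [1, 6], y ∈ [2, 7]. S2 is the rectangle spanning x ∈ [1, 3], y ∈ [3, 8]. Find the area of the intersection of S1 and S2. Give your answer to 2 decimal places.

|S1∩S2|: x∈[1,3], y∈[3,7] → 2·4 = 8.

8.00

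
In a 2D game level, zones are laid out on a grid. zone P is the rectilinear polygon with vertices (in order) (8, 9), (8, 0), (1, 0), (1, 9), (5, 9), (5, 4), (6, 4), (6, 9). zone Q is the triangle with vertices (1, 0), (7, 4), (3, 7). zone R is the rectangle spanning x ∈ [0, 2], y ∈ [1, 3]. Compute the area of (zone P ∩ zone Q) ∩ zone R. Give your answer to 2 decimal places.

0.86

The region (zone P ∩ zone Q) ∩ zone R is the polygon with vertices (1.857,3), (2,3), (2,1), (1.286,1).
By the shoelace formula its area is 0.86.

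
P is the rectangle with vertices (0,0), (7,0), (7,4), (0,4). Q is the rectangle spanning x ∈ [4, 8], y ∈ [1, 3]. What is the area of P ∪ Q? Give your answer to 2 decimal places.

By inclusion–exclusion:
Individual areas: |P| = 28, |Q| = 8.
|P∩Q|: x∈[4,7], y∈[1,3] → 3·2 = 6.
|P ∪ Q| = 36 − 6 = 30.00.

30.00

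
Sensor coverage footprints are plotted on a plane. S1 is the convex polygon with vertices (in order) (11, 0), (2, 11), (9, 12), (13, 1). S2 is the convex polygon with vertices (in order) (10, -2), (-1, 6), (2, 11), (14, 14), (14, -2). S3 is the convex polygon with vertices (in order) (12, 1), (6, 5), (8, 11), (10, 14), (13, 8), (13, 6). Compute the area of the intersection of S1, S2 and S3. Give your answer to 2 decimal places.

The intersection is the polygon with vertices (9,12), (12.355,2.774), (12,1), (8,3.667), (6.263,5.79), (8,11), (8.632,11.947).
By the shoelace formula its area is 32.81.

32.81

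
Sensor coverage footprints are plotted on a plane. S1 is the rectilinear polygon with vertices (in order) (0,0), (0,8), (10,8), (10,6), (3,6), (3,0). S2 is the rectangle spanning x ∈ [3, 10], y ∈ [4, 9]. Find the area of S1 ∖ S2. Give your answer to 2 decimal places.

|S1| = 38, |S1∩S2| = 14.
|S1 ∖ S2| = |S1| − |S1∩S2| = 38 − 14 = 24.00.

24.00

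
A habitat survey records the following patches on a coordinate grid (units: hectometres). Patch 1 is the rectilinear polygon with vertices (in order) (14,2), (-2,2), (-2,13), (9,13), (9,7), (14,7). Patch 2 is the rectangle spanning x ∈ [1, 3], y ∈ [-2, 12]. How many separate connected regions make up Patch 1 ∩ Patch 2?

Patch 1 ∩ Patch 2 is a single connected region.

1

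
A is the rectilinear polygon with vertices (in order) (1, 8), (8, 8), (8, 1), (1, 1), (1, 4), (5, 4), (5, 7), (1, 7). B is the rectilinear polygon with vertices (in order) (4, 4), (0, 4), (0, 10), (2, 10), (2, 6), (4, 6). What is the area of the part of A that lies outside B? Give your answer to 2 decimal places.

|A| = 37, |A∩B| = 1.
|A ∖ B| = |A| − |A∩B| = 37 − 1 = 36.00.

36.00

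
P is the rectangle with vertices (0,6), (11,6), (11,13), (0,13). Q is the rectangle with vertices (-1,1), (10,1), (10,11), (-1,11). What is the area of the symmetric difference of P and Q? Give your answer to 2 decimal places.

87.00

|P∩Q|: x∈[0,10], y∈[6,11] → 10·5 = 50.
|P △ Q| = |P| + |Q| − 2·|P∩Q| = 77 + 110 − 100 = 87.00.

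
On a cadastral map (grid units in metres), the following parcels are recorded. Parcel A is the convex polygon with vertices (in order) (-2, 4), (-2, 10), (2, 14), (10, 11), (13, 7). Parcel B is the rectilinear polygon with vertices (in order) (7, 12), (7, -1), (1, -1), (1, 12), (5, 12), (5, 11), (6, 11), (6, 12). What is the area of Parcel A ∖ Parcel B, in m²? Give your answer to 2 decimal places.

|Parcel A| = 92.5, |Parcel A∩Parcel B| = 39.8.
|Parcel A ∖ Parcel B| = |Parcel A| − |Parcel A∩Parcel B| = 92.5 − 39.8 = 52.70.

52.70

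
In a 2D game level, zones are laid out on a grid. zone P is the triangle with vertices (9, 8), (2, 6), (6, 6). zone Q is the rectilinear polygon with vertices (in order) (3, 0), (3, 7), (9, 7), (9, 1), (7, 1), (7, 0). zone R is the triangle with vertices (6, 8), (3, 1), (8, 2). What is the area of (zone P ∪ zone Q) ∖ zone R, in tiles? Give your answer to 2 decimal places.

25.43

|zone P ∪ zone Q| = 41.1429.
|(zone P ∪ zone Q) ∩ zone R| = 15.7088.
|(zone P ∪ zone Q) ∖ zone R| = 41.1429 − 15.7088 = 25.43.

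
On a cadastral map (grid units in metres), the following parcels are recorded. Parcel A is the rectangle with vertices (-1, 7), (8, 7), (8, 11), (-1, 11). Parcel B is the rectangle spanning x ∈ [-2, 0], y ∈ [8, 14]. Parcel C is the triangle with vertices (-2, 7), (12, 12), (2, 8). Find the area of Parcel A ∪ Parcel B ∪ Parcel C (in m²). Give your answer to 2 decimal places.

45.40

By inclusion–exclusion:
Individual areas: |Parcel A| = 36, |Parcel B| = 12, |Parcel C| = 3.
|Parcel A∩Parcel B|: x∈[-1,0], y∈[8,11] → 1·3 = 3.
|Parcel A∩Parcel C| = 2.6036.
|Parcel B∩Parcel C| = 0.
|Parcel A∩Parcel B∩Parcel C| = 0.
|Parcel A ∪ Parcel B ∪ Parcel C| = 51 − 5.6036 + 0 = 45.40.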